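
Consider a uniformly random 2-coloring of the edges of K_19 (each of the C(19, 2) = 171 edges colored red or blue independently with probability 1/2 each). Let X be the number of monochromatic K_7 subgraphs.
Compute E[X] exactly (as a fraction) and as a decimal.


Let X = Σ_S X_S over the C(19, 7) = 50388 subsets S of size 7, where X_S = 1 if the K_7 on S is monochromatic.
For a fixed S, the K_7 on S has C(7, 2) = 21 edges. P[all 21 edges red] = (1/2)^21, and likewise for blue, so P[monochromatic] = 2·(1/2)^21 = 2^{1 − 21} = 1/1048576.
By linearity: E[X] = C(19, 7) · 2^{1 − 21} = 50388 · 1/1048576 = 12597/262144.
Numerically: E[X] ≈ 0.04805.

E[X] = C(19,7)·2^(1−C(7,2)) = 12597/262144 ≈ 0.04805.


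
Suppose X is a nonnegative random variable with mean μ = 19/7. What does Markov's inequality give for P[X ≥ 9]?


μ = E[X] = 19/7, a = 9.
Markov: P[X ≥ 9] ≤ μ/a = (19/7)/9 = 19/63.
Numerically: ≈ 0.3016.
(Since a = 9 > μ = 2.7143, the bound 19/63 is < 1 and informative.)

P[X ≥ 9] ≤ 19/63 ≈ 0.3016.


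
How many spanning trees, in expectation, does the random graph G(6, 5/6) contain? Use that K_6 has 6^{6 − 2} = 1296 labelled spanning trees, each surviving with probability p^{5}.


K_6 has 6^{6 − 2} = 1296 labelled spanning trees.
For each such spanning tree H, let X_H = 1 if all 5 edges of H are present in G. Then P[X_H = 1] = p^{5} = (5/6)^{5} = 3125/7776.
By linearity of expectation: E[X] = Σ_H E[X_H] = 1296 · p^{5} = 1296 · 3125/7776 = 3125/6.
Numerically: E[X] ≈ 520.8.

E[X] = 1296 · (5/6)^{5} = 3125/6 ≈ 520.8.


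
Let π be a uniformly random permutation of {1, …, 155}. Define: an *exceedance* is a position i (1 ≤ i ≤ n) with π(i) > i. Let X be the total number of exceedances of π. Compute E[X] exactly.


Write X = Σ_{i=1}^{155} X_i, where X_i = 1_{π(i) > i}.
For each fixed i, π(i) is uniform over {1, …, 155} (marginal of a uniform permutation), so P[π(i) > i] = (n − i)/n. Summing: Σ_{i=1}^{155} (n − i)/n = (0 + 1 + … + 154)/155 = 155(155 − 1)/(2·155) = (155 − 1)/2.
Hence E[X] = Σ_{i=1}^{155} (155 − i)/155 = 77 ≈ 77.000000.

E[X] = 77 = 77.000000.


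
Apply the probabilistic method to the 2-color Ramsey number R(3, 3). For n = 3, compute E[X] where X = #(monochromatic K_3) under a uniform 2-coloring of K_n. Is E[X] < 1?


E[X] = C(3, 3) · 2^{1 − 3} = 1 · 2^{−2} = 1/4.
As a reduced fraction: E[X] = 1/4 ≈ 0.2500.
Is E[X] < 1? YES.
Since E[X] < 1, there exists a 2-coloring of K_{3} with no monochromatic K_3; hence R(3, 3) > 3.

E[X] = 1/4 ≈ 0.2500; E[X] < 1, so R(3, 3) > 3.


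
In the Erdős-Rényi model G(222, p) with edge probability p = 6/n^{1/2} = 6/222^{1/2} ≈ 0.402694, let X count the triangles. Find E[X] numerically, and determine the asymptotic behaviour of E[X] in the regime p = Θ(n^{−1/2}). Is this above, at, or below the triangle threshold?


Number of potential triangles: C(222, 3) = 1798940.
Each occurs with probability p³ ≈ (0.402694)³ ≈ 6.53016702e-02.
By linearity: E[X] = C(222, 3)·p³ ≈ 1798940 · 6.53016702e-02 ≈ 117473.786656.
Since α = 1/2 < 1, p = c/n^{1/2} ≫ 1/n is above the triangle threshold p ~ 1/n. Asymptotically E[X] ~ (c³/6)·n^{3(1−α)} = (6³/6)·n^{1.5} → ∞; triangles are abundant w.h.p.

E[X] ≈ 117473.786656; in regime p = Θ(1/n^{1/2}) E[X] diverges (above the triangle threshold p ~ 1/n).


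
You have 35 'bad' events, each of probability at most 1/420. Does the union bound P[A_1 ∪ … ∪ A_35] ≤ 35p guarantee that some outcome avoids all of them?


Union bound: P[∪_{i=1}^{35} A_i] ≤ Σ_i P[A_i] ≤ 35·p = 35·(1/420) = 1/12.
Numerically: 1/12 ≈ 0.0833.
Is 1/12 < 1? YES.
Since P[∪ A_i] ≤ 1/12 < 1, the complement has P[∩ A_i^c] ≥ 1 − 1/12 = 11/12 > 0, so some outcome avoids every A_i.

35·p = 1/12 ≈ 0.0833; existence CERTIFIED by the union bound.


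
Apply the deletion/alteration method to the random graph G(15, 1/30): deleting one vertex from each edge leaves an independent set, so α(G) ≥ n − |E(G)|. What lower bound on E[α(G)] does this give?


E[|E(G)|] = C(15, 2)·p = 105 · (1/30) = 7/2.
E[α(G)] ≥ n − E[|E(G)|] = 15 − 7/2 = 23/2.
Numerically: ≈ 11.5000.
(This is only a lower bound; the true E[α(G)] may be larger.)

E[α(G)] ≥ 23/2 ≈ 11.5000.


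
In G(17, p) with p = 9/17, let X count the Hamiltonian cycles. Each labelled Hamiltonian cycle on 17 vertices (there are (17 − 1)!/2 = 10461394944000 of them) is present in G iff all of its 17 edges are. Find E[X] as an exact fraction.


K_17 has (17 − 1)!/2 = 10461394944000 labelled Hamiltonian cycles.
For each such Hamiltonian cycle H, let X_H = 1 if all 17 edges of H are present in G. Then P[X_H = 1] = p^{17} = (9/17)^{17} = 16677181699666569/827240261886336764177.
Summing the indicators: E[X] = Σ_H E[X_H] = 10461394944000 · p^{17} = 10461394944000 · 16677181699666569/827240261886336764177 = 174466584313061171422427136000/827240261886336764177.
Numerically: E[X] ≈ 2.109e+08.

E[X] = 10461394944000 · (9/17)^{17} = 174466584313061171422427136000/827240261886336764177 ≈ 2.109e+08.


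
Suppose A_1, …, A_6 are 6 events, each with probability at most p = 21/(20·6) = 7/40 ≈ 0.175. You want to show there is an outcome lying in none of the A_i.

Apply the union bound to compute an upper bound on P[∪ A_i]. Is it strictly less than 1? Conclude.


Union bound: P[∪_{i=1}^{6} A_i] ≤ Σ_i P[A_i] ≤ 6·p = 6·(7/40) = 21/20.
Numerically: 21/20 ≈ 1.050.
Is 21/20 < 1? NO.
Since the bound 21/20 is ≥ 1, the union bound is uninformative here; it does NOT by itself certify existence.

6·p = 21/20 ≈ 1.050; existence NOT certified by the union bound.


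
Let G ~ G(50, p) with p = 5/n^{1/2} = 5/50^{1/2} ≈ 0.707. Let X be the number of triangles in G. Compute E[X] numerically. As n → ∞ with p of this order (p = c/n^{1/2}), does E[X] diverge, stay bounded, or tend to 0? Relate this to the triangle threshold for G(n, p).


Number of potential triangles: C(50, 3) = 19600.
Each occurs with probability p³ ≈ (0.707)³ ≈ 3.53553e-01.
By linearity: E[X] = C(50, 3)·p³ ≈ 19600 · 3.53553e-01 ≈ 6929.646.
Since α = 1/2 < 1, p = c/n^{1/2} ≫ 1/n is above the triangle threshold p ~ 1/n. Asymptotically E[X] ~ (c³/6)·n^{3(1−α)} = (5³/6)·n^{1.5} → ∞; triangles are abundant w.h.p.

E[X] ≈ 6929.646; in regime p = Θ(1/n^{1/2}) E[X] diverges (above the triangle threshold p ~ 1/n).


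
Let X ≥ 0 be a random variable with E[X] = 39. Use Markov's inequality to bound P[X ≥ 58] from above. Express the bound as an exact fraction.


μ = E[X] = 39, a = 58.
Markov: P[X ≥ 58] ≤ μ/a = (39)/58 = 39/58.
Numerically: ≈ 0.672.
(Since a = 58 > μ = 39.000, the bound 39/58 is < 1 and informative.)

P[X ≥ 58] ≤ 39/58 ≈ 0.672.


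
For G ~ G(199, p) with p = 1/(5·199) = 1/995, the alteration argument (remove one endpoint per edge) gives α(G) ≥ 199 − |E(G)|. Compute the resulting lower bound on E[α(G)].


E[|E(G)|] = C(199, 2)·p = 19701 · (1/995) = 99/5.
E[α(G)] ≥ n − E[|E(G)|] = 199 − 99/5 = 896/5.
Numerically: ≈ 179.200.
(This is only a lower bound; the true E[α(G)] may be larger.)

E[α(G)] ≥ 896/5 ≈ 179.200.


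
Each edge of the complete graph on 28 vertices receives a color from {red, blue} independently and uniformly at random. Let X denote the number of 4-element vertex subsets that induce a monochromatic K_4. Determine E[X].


Let X = Σ_S X_S over the C(28, 4) = 20475 subsets S of size 4, where X_S = 1 if the K_4 on S is monochromatic.
For a fixed S, the K_4 on S has C(4, 2) = 6 edges. P[all 6 edges red] = (1/2)^6, and likewise for blue, so P[monochromatic] = 2·(1/2)^6 = 2^{1 − 6} = 1/32.
By linearity: E[X] = C(28, 4) · 2^{1 − 6} = 20475 · 1/32 = 20475/32.
Numerically: E[X] ≈ 639.84375.

E[X] = C(28,4)·2^(1−C(4,2)) = 20475/32 ≈ 639.84375.


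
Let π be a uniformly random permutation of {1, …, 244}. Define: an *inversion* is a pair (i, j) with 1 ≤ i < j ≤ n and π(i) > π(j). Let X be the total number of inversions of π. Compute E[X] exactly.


Write X = Σ X_I over the C(244, 2) = 29646 pairs i < j, with X_I the indicator of one inversion.
There are 29646 indicators.
For each fixed pair i < j, the values π(i) and π(j) are two distinct elements of {1, …, 244} in uniformly random order; by symmetry P[π(i) > π(j)] = 1/2.
By linearity: E[X] = 29646 · (1/2) = C(244, 2) · (1/2) = 29646/2 = 14823 ≈ 14823.0000.

E[X] = 14823 = 14823.0000.


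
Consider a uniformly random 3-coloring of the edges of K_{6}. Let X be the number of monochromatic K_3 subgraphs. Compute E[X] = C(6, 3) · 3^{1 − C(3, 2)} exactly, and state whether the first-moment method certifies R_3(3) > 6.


E[X] = C(6, 3) · 3^{1 − 3} = 20 · 3^{−2} = 20/9.
As a reduced fraction: E[X] = 20/9 ≈ 2.222222.
Is E[X] < 1? NO.
Since E[X] ≥ 1, the first-moment bound is inconclusive at n = 6; it does NOT by itself certify R_3(3) > 6.

E[X] = 20/9 ≈ 2.222222; E[X] ≥ 1; first-moment method inconclusive here.


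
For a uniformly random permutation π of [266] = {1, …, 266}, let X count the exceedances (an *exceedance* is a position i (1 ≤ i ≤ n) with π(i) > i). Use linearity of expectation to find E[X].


Write X = Σ_{i=1}^{266} X_i, where X_i = 1_{π(i) > i}.
For each fixed i, π(i) is uniform over {1, …, 266} (marginal of a uniform permutation), so P[π(i) > i] = (n − i)/n. Summing: Σ_{i=1}^{266} (n − i)/n = (0 + 1 + … + 265)/266 = 266(266 − 1)/(2·266) = (266 − 1)/2.
Hence E[X] = Σ_{i=1}^{266} (266 − i)/266 = 265/2 ≈ 132.500.

E[X] = 265/2 = 132.500.


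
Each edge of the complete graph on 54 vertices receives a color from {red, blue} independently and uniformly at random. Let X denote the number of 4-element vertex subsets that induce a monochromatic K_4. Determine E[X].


Let X = Σ_S X_S over the C(54, 4) = 316251 subsets S of size 4, where X_S = 1 if the K_4 on S is monochromatic.
For a fixed S, the K_4 on S has C(4, 2) = 6 edges. P[all 6 edges red] = (1/2)^6, and likewise for blue, so P[monochromatic] = 2·(1/2)^6 = 2^{1 − 6} = 1/32.
By linearity: E[X] = C(54, 4) · 2^{1 − 6} = 316251 · 1/32 = 316251/32.
Numerically: E[X] ≈ 9882.844.

E[X] = C(54,4)·2^(1−C(4,2)) = 316251/32 ≈ 9882.844.


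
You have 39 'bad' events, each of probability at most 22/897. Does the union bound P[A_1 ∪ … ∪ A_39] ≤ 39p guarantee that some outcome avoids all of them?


Union bound: P[∪_{i=1}^{39} A_i] ≤ Σ_i P[A_i] ≤ 39·p = 39·(22/897) = 22/23.
Numerically: 22/23 ≈ 0.9565217.
Is 22/23 < 1? YES.
Since P[∪ A_i] ≤ 22/23 < 1, the complement has P[∩ A_i^c] ≥ 1 − 22/23 = 1/23 > 0, so some outcome avoids every A_i.

39·p = 22/23 ≈ 0.9565217; existence CERTIFIED by the union bound.


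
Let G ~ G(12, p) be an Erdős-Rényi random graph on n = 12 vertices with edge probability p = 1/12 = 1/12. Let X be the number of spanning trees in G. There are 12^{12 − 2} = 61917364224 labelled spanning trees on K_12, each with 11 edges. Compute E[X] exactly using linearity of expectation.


K_12 has 12^{12 − 2} = 61917364224 labelled spanning trees.
For each such spanning tree H, let X_H = 1 if all 11 edges of H are present in G. Then P[X_H = 1] = p^{11} = (1/12)^{11} = 1/743008370688.
By linearity: E[X] = Σ_H E[X_H] = 61917364224 · p^{11} = 61917364224 · 1/743008370688 = 1/12.
Numerically: E[X] ≈ 0.0833333.

E[X] = 61917364224 · (1/12)^{11} = 1/12 ≈ 0.0833333.


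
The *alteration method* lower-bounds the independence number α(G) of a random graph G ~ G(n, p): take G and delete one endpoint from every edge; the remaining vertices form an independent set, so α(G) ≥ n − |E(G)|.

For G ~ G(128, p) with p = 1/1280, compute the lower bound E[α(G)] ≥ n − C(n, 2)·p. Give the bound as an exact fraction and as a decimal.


E[|E(G)|] = C(128, 2)·p = 8128 · (1/1280) = 127/20.
E[α(G)] ≥ n − E[|E(G)|] = 128 − 127/20 = 2433/20.
Numerically: ≈ 121.65000.
(This is only a lower bound; the true E[α(G)] may be larger.)

E[α(G)] ≥ 2433/20 ≈ 121.65000.


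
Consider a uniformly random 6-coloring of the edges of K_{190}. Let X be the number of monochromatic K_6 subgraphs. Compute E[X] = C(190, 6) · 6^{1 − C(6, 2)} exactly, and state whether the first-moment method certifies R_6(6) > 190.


E[X] = C(190, 6) · 6^{1 − 15} = 60334683255 · 6^{−14} = 60334683255/78364164096.
As a reduced fraction: E[X] = 6703853695/8707129344 ≈ 0.7699.
Is E[X] < 1? YES.
Since E[X] < 1, there exists a 6-coloring of K_{190} with no monochromatic K_6; hence R_6(6) > 190.

E[X] = 6703853695/8707129344 ≈ 0.7699; E[X] < 1, so R_6(6) > 190.


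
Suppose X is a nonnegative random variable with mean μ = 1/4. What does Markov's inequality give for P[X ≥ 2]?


μ = E[X] = 1/4, a = 2.
Markov: P[X ≥ 2] ≤ μ/a = (1/4)/2 = 1/8.
Numerically: ≈ 0.12500.
(Since a = 2 > μ = 0.25000, the bound 1/8 is < 1 and informative.)

P[X ≥ 2] ≤ 1/8 ≈ 0.12500.


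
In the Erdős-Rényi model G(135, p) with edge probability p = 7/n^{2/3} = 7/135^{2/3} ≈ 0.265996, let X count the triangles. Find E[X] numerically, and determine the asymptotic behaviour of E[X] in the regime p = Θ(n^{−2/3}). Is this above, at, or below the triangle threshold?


Number of potential triangles: C(135, 3) = 400995.
Each occurs with probability p³ ≈ (0.265996)³ ≈ 1.88203018e-02.
By linearity: E[X] = C(135, 3)·p³ ≈ 400995 · 1.88203018e-02 ≈ 7546.846914.
Since α = 2/3 < 1, p = c/n^{2/3} ≫ 1/n is above the triangle threshold p ~ 1/n. Asymptotically E[X] ~ (c³/6)·n^{3(1−α)} = (7³/6)·n^{1} → ∞; triangles are abundant w.h.p.

E[X] ≈ 7546.846914; in regime p = Θ(1/n^{2/3}) E[X] diverges (above the triangle threshold p ~ 1/n).


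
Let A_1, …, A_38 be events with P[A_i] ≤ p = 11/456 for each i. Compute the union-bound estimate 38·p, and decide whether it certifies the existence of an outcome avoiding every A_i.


Union bound: P[∪_{i=1}^{38} A_i] ≤ Σ_i P[A_i] ≤ 38·p = 38·(11/456) = 11/12.
Numerically: 11/12 ≈ 0.9166667.
Is 11/12 < 1? YES.
Since P[∪ A_i] ≤ 11/12 < 1, the complement has P[∩ A_i^c] ≥ 1 − 11/12 = 1/12 > 0, so some outcome avoids every A_i.

38·p = 11/12 ≈ 0.9166667; existence CERTIFIED by the union bound.


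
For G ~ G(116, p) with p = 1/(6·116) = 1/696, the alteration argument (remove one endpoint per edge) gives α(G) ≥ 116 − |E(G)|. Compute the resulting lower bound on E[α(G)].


E[|E(G)|] = C(116, 2)·p = 6670 · (1/696) = 115/12.
E[α(G)] ≥ n − E[|E(G)|] = 116 − 115/12 = 1277/12.
Numerically: ≈ 106.417.
(This is only a lower bound; the true E[α(G)] may be larger.)

E[α(G)] ≥ 1277/12 ≈ 106.417.


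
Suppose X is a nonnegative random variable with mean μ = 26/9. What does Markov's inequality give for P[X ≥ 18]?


μ = E[X] = 26/9, a = 18.
Markov: P[X ≥ 18] ≤ μ/a = (26/9)/18 = 13/81.
Numerically: ≈ 0.160.
(Since a = 18 > μ = 2.889, the bound 13/81 is < 1 and informative.)

P[X ≥ 18] ≤ 13/81 ≈ 0.160.


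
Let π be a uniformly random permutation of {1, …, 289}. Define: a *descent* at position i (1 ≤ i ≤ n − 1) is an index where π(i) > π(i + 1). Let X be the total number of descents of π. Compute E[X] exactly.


Write X = Σ X_I over i = 1, …, 288, with X_I the indicator of one descent.
There are 288 indicators.
For each fixed i, the pair (π(i), π(i+1)) is a uniformly random ordered pair of distinct values from {1, …, 289}; by symmetry P[π(i) > π(i+1)] = 1/2.
By linearity: E[X] = 288 · (1/2) = (289 − 1) · (1/2) = 144 ≈ 144.0000.

E[X] = 144 = 144.0000.


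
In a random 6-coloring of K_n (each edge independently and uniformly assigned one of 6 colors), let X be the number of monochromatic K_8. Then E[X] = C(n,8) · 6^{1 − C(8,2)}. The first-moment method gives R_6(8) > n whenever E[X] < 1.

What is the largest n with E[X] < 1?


We need C(n, 8) · 6^{1 − 28} < 1, i.e. C(n, 8) < 6^{28 − 1} = 1023490369077469249536.
Check values of n near the boundary:
  n = 1593: C(1593, 8) = 1010555394551193970323; 1010555394551193970323 < 1023490369077469249536? YES
  n = 1594: C(1594, 8) = 1015652773590544255167; 1015652773590544255167 < 1023490369077469249536? YES
  n = 1595: C(1595, 8) = 1020772636343363633895; 1020772636343363633895 < 1023490369077469249536? YES
  n = 1596: C(1596, 8) = 1025915067760710553965; 1025915067760710553965 < 1023490369077469249536? NO
The largest n with C(n, 8) < 1023490369077469249536 is n = 1595 (where E[X] = 113419181815929292655/113721152119718805504 ≈ 0.9973). Hence R_6(8) > 1595, i.e. R_6(8) ≥ 1596.

Largest n = 1595; hence R_6(8) > 1595.


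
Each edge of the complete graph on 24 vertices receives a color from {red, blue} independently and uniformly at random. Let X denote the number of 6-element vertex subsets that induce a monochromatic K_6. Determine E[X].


Let X = Σ_S X_S over the C(24, 6) = 134596 subsets S of size 6, where X_S = 1 if the K_6 on S is monochromatic.
For a fixed S, the K_6 on S has C(6, 2) = 15 edges. P[all 15 edges red] = (1/2)^15, and likewise for blue, so P[monochromatic] = 2·(1/2)^15 = 2^{1 − 15} = 1/16384.
By linearity: E[X] = C(24, 6) · 2^{1 − 15} = 134596 · 1/16384 = 33649/4096.
Numerically: E[X] ≈ 8.21509.

E[X] = C(24,6)·2^(1−C(6,2)) = 33649/4096 ≈ 8.21509.


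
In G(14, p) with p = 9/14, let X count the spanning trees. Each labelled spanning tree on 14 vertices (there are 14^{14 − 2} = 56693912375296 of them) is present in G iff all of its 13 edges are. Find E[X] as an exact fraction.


K_14 has 14^{14 − 2} = 56693912375296 labelled spanning trees.
For each such spanning tree H, let X_H = 1 if all 13 edges of H are present in G. Then P[X_H = 1] = p^{13} = (9/14)^{13} = 2541865828329/793714773254144.
By linearity: E[X] = Σ_H E[X_H] = 56693912375296 · p^{13} = 56693912375296 · 2541865828329/793714773254144 = 2541865828329/14.
Numerically: E[X] ≈ 1.81562e+11.

E[X] = 56693912375296 · (9/14)^{13} = 2541865828329/14 ≈ 1.81562e+11.


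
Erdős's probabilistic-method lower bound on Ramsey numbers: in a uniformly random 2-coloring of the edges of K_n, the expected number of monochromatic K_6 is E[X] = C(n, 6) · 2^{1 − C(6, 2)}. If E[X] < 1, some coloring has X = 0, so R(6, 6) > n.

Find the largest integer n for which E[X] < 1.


We need C(n, 6) · 2^{1 − 15} < 1, i.e. C(n, 6) < 2^{15 − 1} = 16384.
Check values of n near the boundary:
  n = 13: C(13, 6) = 1716; 1716 < 16384? YES
  n = 14: C(14, 6) = 3003; 3003 < 16384? YES
  n = 15: C(15, 6) = 5005; 5005 < 16384? YES
  n = 16: C(16, 6) = 8008; 8008 < 16384? YES
  n = 17: C(17, 6) = 12376; 12376 < 16384? YES
  n = 18: C(18, 6) = 18564; 18564 < 16384? NO
The largest n with C(n, 6) < 16384 is n = 17 (where E[X] = 1547/2048 ≈ 0.755371). Hence R(6, 6) > 17, i.e. R(6, 6) ≥ 18.

Largest n = 17; hence R(6, 6) > 17.


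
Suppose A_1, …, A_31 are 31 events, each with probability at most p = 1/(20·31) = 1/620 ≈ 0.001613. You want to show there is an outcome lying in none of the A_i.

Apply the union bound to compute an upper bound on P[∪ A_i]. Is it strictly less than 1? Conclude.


Union bound: P[∪_{i=1}^{31} A_i] ≤ Σ_i P[A_i] ≤ 31·p = 31·(1/620) = 1/20.
Numerically: 1/20 ≈ 0.050000.
Is 1/20 < 1? YES.
Since P[∪ A_i] ≤ 1/20 < 1, the complement has P[∩ A_i^c] ≥ 1 − 1/20 = 19/20 > 0, so some outcome avoids every A_i.

31·p = 1/20 ≈ 0.050000; existence CERTIFIED by the union bound.


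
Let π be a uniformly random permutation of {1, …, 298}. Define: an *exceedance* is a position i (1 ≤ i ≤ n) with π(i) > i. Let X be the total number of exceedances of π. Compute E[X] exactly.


Write X = Σ_{i=1}^{298} X_i, where X_i = 1_{π(i) > i}.
For each fixed i, π(i) is uniform over {1, …, 298} (marginal of a uniform permutation), so P[π(i) > i] = (n − i)/n. Summing: Σ_{i=1}^{298} (n − i)/n = (0 + 1 + … + 297)/298 = 298(298 − 1)/(2·298) = (298 − 1)/2.
Hence E[X] = Σ_{i=1}^{298} (298 − i)/298 = 297/2 ≈ 148.50000.

E[X] = 297/2 = 148.50000.


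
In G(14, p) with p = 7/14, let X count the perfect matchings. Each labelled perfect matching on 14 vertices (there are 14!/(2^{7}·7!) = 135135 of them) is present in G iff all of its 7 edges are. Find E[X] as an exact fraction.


K_14 has 14!/(2^{7}·7!) = 135135 labelled perfect matchings.
For each such perfect matching H, let X_H = 1 if all 7 edges of H are present in G. Then P[X_H = 1] = p^{7} = (1/2)^{7} = 1/128.
By linearity of expectation: E[X] = Σ_H E[X_H] = 135135 · p^{7} = 135135 · 1/128 = 135135/128.
Numerically: E[X] ≈ 1056.

E[X] = 135135 · (1/2)^{7} = 135135/128 ≈ 1056.


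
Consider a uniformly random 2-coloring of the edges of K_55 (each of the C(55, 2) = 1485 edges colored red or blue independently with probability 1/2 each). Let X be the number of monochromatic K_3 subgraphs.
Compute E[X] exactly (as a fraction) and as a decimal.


Let X = Σ_S X_S over the C(55, 3) = 26235 subsets S of size 3, where X_S = 1 if the K_3 on S is monochromatic.
For a fixed S, the K_3 on S has C(3, 2) = 3 edges. P[all 3 edges red] = (1/2)^3, and likewise for blue, so P[monochromatic] = 2·(1/2)^3 = 2^{1 − 3} = 1/4.
By linearity: E[X] = C(55, 3) · 2^{1 − 3} = 26235 · 1/4 = 26235/4.
Numerically: E[X] ≈ 6558.750.

E[X] = C(55,3)·2^(1−C(3,2)) = 26235/4 ≈ 6558.750.


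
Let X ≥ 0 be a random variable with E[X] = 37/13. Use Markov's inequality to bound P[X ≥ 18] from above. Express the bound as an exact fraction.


μ = E[X] = 37/13, a = 18.
Markov: P[X ≥ 18] ≤ μ/a = (37/13)/18 = 37/234.
Numerically: ≈ 0.15812.
(Since a = 18 > μ = 2.84615, the bound 37/234 is < 1 and informative.)

P[X ≥ 18] ≤ 37/234 ≈ 0.15812.


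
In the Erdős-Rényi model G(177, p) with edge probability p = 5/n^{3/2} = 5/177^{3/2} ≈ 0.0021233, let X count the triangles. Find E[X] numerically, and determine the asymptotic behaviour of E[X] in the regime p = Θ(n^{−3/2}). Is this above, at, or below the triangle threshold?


Number of potential triangles: C(177, 3) = 908600.
Each occurs with probability p³ ≈ (0.0021233)³ ≈ 9.5726089e-09.
By linearity: E[X] = C(177, 3)·p³ ≈ 908600 · 9.5726089e-09 ≈ 0.00870.
Since α = 3/2 > 1, p = c/n^{3/2} = o(1/n) is below the triangle threshold p ~ 1/n. Asymptotically E[X] ~ (c³/6)·n^{3(1−α)} = (5³/6)·n^{-1.5} → 0, so by Markov's inequality G has no triangles w.h.p.

E[X] ≈ 0.00870; in regime p = Θ(1/n^{3/2}) E[X] tends to 0 (below the triangle threshold p ~ 1/n).


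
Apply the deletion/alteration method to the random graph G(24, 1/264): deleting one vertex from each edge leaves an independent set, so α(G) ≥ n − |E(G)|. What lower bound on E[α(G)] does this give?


E[|E(G)|] = C(24, 2)·p = 276 · (1/264) = 23/22.
E[α(G)] ≥ n − E[|E(G)|] = 24 − 23/22 = 505/22.
Numerically: ≈ 22.9545.
(This is only a lower bound; the true E[α(G)] may be larger.)

E[α(G)] ≥ 505/22 ≈ 22.9545.


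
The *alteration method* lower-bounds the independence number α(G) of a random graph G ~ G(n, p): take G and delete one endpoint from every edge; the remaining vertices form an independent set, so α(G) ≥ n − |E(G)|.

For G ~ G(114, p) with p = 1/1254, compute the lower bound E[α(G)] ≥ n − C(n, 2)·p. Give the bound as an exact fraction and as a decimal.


E[|E(G)|] = C(114, 2)·p = 6441 · (1/1254) = 113/22.
E[α(G)] ≥ n − E[|E(G)|] = 114 − 113/22 = 2395/22.
Numerically: ≈ 108.864.
(This is only a lower bound; the true E[α(G)] may be larger.)

E[α(G)] ≥ 2395/22 ≈ 108.864.


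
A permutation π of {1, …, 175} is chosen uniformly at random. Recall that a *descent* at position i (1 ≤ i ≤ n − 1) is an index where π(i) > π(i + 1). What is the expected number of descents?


Write X = Σ X_I over i = 1, …, 174, with X_I the indicator of one descent.
There are 174 indicators.
For each fixed i, the pair (π(i), π(i+1)) is a uniformly random ordered pair of distinct values from {1, …, 175}; by symmetry P[π(i) > π(i+1)] = 1/2.
By linearity: E[X] = 174 · (1/2) = (175 − 1) · (1/2) = 87 ≈ 87.000000.

E[X] = 87 = 87.000000.


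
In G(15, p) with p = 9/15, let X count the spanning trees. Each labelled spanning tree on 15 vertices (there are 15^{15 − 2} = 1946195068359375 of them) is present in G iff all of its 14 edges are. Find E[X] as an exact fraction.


K_15 has 15^{15 − 2} = 1946195068359375 labelled spanning trees.
For each such spanning tree H, let X_H = 1 if all 14 edges of H are present in G. Then P[X_H = 1] = p^{14} = (3/5)^{14} = 4782969/6103515625.
By linearity of expectation: E[X] = Σ_H E[X_H] = 1946195068359375 · p^{14} = 1946195068359375 · 4782969/6103515625 = 7625597484987/5.
Numerically: E[X] ≈ 1.5251e+12.

E[X] = 1946195068359375 · (3/5)^{14} = 7625597484987/5 ≈ 1.5251e+12.


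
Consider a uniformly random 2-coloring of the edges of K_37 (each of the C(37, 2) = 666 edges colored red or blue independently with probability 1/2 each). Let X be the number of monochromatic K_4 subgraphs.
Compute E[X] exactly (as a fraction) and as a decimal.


Let X = Σ_S X_S over the C(37, 4) = 66045 subsets S of size 4, where X_S = 1 if the K_4 on S is monochromatic.
For a fixed S, the K_4 on S has C(4, 2) = 6 edges. P[all 6 edges red] = (1/2)^6, and likewise for blue, so P[monochromatic] = 2·(1/2)^6 = 2^{1 − 6} = 1/32.
Summing: E[X] = C(37, 4) · 2^{1 − 6} = 66045 · 1/32 = 66045/32.
Numerically: E[X] ≈ 2063.9062.

E[X] = C(37,4)·2^(1−C(4,2)) = 66045/32 ≈ 2063.9062.


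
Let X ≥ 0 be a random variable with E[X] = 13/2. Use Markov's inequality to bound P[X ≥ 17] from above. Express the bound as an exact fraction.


μ = E[X] = 13/2, a = 17.
Markov: P[X ≥ 17] ≤ μ/a = (13/2)/17 = 13/34.
Numerically: ≈ 0.38235.
(Since a = 17 > μ = 6.50000, the bound 13/34 is < 1 and informative.)

P[X ≥ 17] ≤ 13/34 ≈ 0.38235.


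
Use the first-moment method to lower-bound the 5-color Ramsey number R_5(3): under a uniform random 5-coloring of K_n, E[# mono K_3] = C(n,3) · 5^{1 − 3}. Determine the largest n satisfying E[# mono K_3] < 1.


We need C(n, 3) · 5^{1 − 3} < 1, i.e. C(n, 3) < 5^{3 − 1} = 25.
Check values of n near the boundary:
  n = 3: C(3, 3) = 1; 1 < 25? YES
  n = 4: C(4, 3) = 4; 4 < 25? YES
  n = 5: C(5, 3) = 10; 10 < 25? YES
  n = 6: C(6, 3) = 20; 20 < 25? YES
  n = 7: C(7, 3) = 35; 35 < 25? NO
  n = 8: C(8, 3) = 56; 56 < 25? NO
The largest n with C(n, 3) < 25 is n = 6 (where E[X] = 4/5 ≈ 0.8000). Hence R_5(3) > 6, i.e. R_5(3) ≥ 7.

Largest n = 6; hence R_5(3) > 6.


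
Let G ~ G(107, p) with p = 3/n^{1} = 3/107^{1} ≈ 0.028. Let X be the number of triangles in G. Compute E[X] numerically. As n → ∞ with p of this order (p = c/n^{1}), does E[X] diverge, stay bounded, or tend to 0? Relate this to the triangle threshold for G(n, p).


Number of potential triangles: C(107, 3) = 198485.
Each occurs with probability p³ ≈ (0.028)³ ≈ 2.20400e-05.
By linearity: E[X] = C(107, 3)·p³ ≈ 198485 · 2.20400e-05 ≈ 4.375.
Here α = 1, so p = 3/n is exactly at the triangle threshold p ~ 1/n. Asymptotically E[X] → c³/6 = 3³/6 = 9/2 ≈ 4.500, a bounded constant. In this regime the triangle count is asymptotically Poisson(c³/6).

E[X] ≈ 4.375; in regime p = Θ(1/n^{1}) E[X] stays bounded (at the triangle threshold p ~ 1/n).


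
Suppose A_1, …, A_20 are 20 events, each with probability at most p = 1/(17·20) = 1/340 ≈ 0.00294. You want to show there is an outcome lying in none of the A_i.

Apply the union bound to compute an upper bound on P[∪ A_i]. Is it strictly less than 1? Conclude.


Union bound: P[∪_{i=1}^{20} A_i] ≤ Σ_i P[A_i] ≤ 20·p = 20·(1/340) = 1/17.
Numerically: 1/17 ≈ 0.05882.
Is 1/17 < 1? YES.
Since P[∪ A_i] ≤ 1/17 < 1, the complement has P[∩ A_i^c] ≥ 1 − 1/17 = 16/17 > 0, so some outcome avoids every A_i.

20·p = 1/17 ≈ 0.05882; existence CERTIFIED by the union bound.


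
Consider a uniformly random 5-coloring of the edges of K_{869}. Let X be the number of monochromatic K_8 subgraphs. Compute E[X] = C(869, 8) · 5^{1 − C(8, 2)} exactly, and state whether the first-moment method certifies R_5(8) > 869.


E[X] = C(869, 8) · 5^{1 − 28} = 7809152053901931612 · 5^{−27} = 7809152053901931612/7450580596923828125.
As a reduced fraction: E[X] = 7809152053901931612/7450580596923828125 ≈ 1.0481.
Is E[X] < 1? NO.
Since E[X] ≥ 1, the first-moment bound is inconclusive at n = 869; it does NOT by itself certify R_5(8) > 869.

E[X] = 7809152053901931612/7450580596923828125 ≈ 1.0481; E[X] ≥ 1; first-moment method inconclusive here.


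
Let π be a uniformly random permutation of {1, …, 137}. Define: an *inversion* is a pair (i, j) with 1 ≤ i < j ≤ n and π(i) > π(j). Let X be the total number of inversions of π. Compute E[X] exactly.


Write X = Σ X_I over the C(137, 2) = 9316 pairs i < j, with X_I the indicator of one inversion.
There are 9316 indicators.
For each fixed pair i < j, the values π(i) and π(j) are two distinct elements of {1, …, 137} in uniformly random order; by symmetry P[π(i) > π(j)] = 1/2.
By linearity: E[X] = 9316 · (1/2) = C(137, 2) · (1/2) = 9316/2 = 4658 ≈ 4658.0000.

E[X] = 4658 = 4658.0000.


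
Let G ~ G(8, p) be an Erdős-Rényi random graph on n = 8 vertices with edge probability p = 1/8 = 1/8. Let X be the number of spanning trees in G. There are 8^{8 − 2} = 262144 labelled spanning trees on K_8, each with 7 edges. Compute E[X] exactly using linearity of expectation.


K_8 has 8^{8 − 2} = 262144 labelled spanning trees.
For each such spanning tree H, let X_H = 1 if all 7 edges of H are present in G. Then P[X_H = 1] = p^{7} = (1/8)^{7} = 1/2097152.
Summing the indicators: E[X] = Σ_H E[X_H] = 262144 · p^{7} = 262144 · 1/2097152 = 1/8.
Numerically: E[X] ≈ 0.125.

E[X] = 262144 · (1/8)^{7} = 1/8 ≈ 0.125.


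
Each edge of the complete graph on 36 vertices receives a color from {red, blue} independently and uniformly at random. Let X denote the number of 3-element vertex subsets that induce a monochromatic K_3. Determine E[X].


Let X = Σ_S X_S over the C(36, 3) = 7140 subsets S of size 3, where X_S = 1 if the K_3 on S is monochromatic.
For a fixed S, the K_3 on S has C(3, 2) = 3 edges. P[all 3 edges red] = (1/2)^3, and likewise for blue, so P[monochromatic] = 2·(1/2)^3 = 2^{1 − 3} = 1/4.
Summing: E[X] = C(36, 3) · 2^{1 − 3} = 7140 · 1/4 = 1785.
Numerically: E[X] ≈ 1785.00000.

E[X] = C(36,3)·2^(1−C(3,2)) = 1785 ≈ 1785.00000.


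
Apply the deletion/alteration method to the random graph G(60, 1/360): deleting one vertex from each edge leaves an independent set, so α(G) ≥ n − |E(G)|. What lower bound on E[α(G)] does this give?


E[|E(G)|] = C(60, 2)·p = 1770 · (1/360) = 59/12.
E[α(G)] ≥ n − E[|E(G)|] = 60 − 59/12 = 661/12.
Numerically: ≈ 55.08333.
(This is only a lower bound; the true E[α(G)] may be larger.)

E[α(G)] ≥ 661/12 ≈ 55.08333.


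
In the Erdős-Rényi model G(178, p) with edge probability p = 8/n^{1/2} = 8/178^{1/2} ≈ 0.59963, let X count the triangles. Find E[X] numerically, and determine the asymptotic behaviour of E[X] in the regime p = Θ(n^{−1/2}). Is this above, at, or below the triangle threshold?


Number of potential triangles: C(178, 3) = 924176.
Each occurs with probability p³ ≈ (0.59963)³ ≈ 2.1559563e-01.
By linearity: E[X] = C(178, 3)·p³ ≈ 924176 · 2.1559563e-01 ≈ 199248.30870.
Since α = 1/2 < 1, p = c/n^{1/2} ≫ 1/n is above the triangle threshold p ~ 1/n. Asymptotically E[X] ~ (c³/6)·n^{3(1−α)} = (8³/6)·n^{1.5} → ∞; triangles are abundant w.h.p.

E[X] ≈ 199248.30870; in regime p = Θ(1/n^{1/2}) E[X] diverges (above the triangle threshold p ~ 1/n).


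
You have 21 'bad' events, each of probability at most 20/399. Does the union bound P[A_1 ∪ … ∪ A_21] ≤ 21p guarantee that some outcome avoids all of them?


Union bound: P[∪_{i=1}^{21} A_i] ≤ Σ_i P[A_i] ≤ 21·p = 21·(20/399) = 20/19.
Numerically: 20/19 ≈ 1.05263.
Is 20/19 < 1? NO.
Since the bound 20/19 is ≥ 1, the union bound is uninformative here; it does NOT by itself certify existence.

21·p = 20/19 ≈ 1.05263; existence NOT certified by the union bound.


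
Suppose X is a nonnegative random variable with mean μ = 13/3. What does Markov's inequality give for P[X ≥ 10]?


μ = E[X] = 13/3, a = 10.
Markov: P[X ≥ 10] ≤ μ/a = (13/3)/10 = 13/30.
Numerically: ≈ 0.43333.
(Since a = 10 > μ = 4.33333, the bound 13/30 is < 1 and informative.)

P[X ≥ 10] ≤ 13/30 ≈ 0.43333.


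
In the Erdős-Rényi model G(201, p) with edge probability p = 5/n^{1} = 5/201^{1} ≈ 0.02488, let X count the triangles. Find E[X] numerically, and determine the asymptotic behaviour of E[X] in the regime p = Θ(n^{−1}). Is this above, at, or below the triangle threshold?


Number of potential triangles: C(201, 3) = 1333300.
Each occurs with probability p³ ≈ (0.02488)³ ≈ 1.539295e-05.
By linearity: E[X] = C(201, 3)·p³ ≈ 1333300 · 1.539295e-05 ≈ 20.5234.
Here α = 1, so p = 5/n is exactly at the triangle threshold p ~ 1/n. Asymptotically E[X] → c³/6 = 5³/6 = 125/6 ≈ 20.8333, a bounded constant. In this regime the triangle count is asymptotically Poisson(c³/6).

E[X] ≈ 20.5234; in regime p = Θ(1/n^{1}) E[X] stays bounded (at the triangle threshold p ~ 1/n).


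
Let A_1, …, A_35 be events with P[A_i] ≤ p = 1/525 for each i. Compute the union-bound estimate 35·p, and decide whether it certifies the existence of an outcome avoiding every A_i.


Union bound: P[∪_{i=1}^{35} A_i] ≤ Σ_i P[A_i] ≤ 35·p = 35·(1/525) = 1/15.
Numerically: 1/15 ≈ 0.067.
Is 1/15 < 1? YES.
Since P[∪ A_i] ≤ 1/15 < 1, the complement has P[∩ A_i^c] ≥ 1 − 1/15 = 14/15 > 0, so some outcome avoids every A_i.

35·p = 1/15 ≈ 0.067; existence CERTIFIED by the union bound.


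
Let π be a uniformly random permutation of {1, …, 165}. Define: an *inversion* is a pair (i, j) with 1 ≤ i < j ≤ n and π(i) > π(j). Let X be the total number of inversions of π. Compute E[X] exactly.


Write X = Σ X_I over the C(165, 2) = 13530 pairs i < j, with X_I the indicator of one inversion.
There are 13530 indicators.
For each fixed pair i < j, the values π(i) and π(j) are two distinct elements of {1, …, 165} in uniformly random order; by symmetry P[π(i) > π(j)] = 1/2.
By linearity: E[X] = 13530 · (1/2) = C(165, 2) · (1/2) = 13530/2 = 6765 ≈ 6765.000000.

E[X] = 6765 = 6765.000000.


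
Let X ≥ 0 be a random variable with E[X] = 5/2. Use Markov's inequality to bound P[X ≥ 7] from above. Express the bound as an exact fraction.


μ = E[X] = 5/2, a = 7.
Markov: P[X ≥ 7] ≤ μ/a = (5/2)/7 = 5/14.
Numerically: ≈ 0.357.
(Since a = 7 > μ = 2.500, the bound 5/14 is < 1 and informative.)

P[X ≥ 7] ≤ 5/14 ≈ 0.357.


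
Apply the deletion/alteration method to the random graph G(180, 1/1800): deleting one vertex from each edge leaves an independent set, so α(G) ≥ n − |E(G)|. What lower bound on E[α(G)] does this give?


E[|E(G)|] = C(180, 2)·p = 16110 · (1/1800) = 179/20.
E[α(G)] ≥ n − E[|E(G)|] = 180 − 179/20 = 3421/20.
Numerically: ≈ 171.0500.
(This is only a lower bound; the true E[α(G)] may be larger.)

E[α(G)] ≥ 3421/20 ≈ 171.0500.


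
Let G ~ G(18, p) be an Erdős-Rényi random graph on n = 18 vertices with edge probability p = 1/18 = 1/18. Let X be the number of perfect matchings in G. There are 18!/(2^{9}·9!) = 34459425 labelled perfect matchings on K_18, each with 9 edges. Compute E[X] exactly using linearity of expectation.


K_18 has 18!/(2^{9}·9!) = 34459425 labelled perfect matchings.
For each such perfect matching H, let X_H = 1 if all 9 edges of H are present in G. Then P[X_H = 1] = p^{9} = (1/18)^{9} = 1/198359290368.
By linearity of expectation: E[X] = Σ_H E[X_H] = 34459425 · p^{9} = 34459425 · 1/198359290368 = 425425/2448880128.
Numerically: E[X] ≈ 0.000173722.

E[X] = 34459425 · (1/18)^{9} = 425425/2448880128 ≈ 0.000173722.


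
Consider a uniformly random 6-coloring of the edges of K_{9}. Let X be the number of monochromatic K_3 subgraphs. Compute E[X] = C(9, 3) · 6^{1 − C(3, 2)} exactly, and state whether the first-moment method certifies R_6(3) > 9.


E[X] = C(9, 3) · 6^{1 − 3} = 84 · 6^{−2} = 84/36.
As a reduced fraction: E[X] = 7/3 ≈ 2.3333.
Is E[X] < 1? NO.
Since E[X] ≥ 1, the first-moment bound is inconclusive at n = 9; it does NOT by itself certify R_6(3) > 9.

E[X] = 7/3 ≈ 2.3333; E[X] ≥ 1; first-moment method inconclusive here.


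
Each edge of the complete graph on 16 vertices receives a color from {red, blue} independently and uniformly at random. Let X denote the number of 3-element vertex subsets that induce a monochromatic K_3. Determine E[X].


Let X = Σ_S X_S over the C(16, 3) = 560 subsets S of size 3, where X_S = 1 if the K_3 on S is monochromatic.
For a fixed S, the K_3 on S has C(3, 2) = 3 edges. P[all 3 edges red] = (1/2)^3, and likewise for blue, so P[monochromatic] = 2·(1/2)^3 = 2^{1 − 3} = 1/4.
By linearity: E[X] = C(16, 3) · 2^{1 − 3} = 560 · 1/4 = 140.
Numerically: E[X] ≈ 140.000000.

E[X] = C(16,3)·2^(1−C(3,2)) = 140 ≈ 140.000000.


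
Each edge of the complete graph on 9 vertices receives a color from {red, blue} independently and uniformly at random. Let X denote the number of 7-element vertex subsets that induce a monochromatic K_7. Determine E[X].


Let X = Σ_S X_S over the C(9, 7) = 36 subsets S of size 7, where X_S = 1 if the K_7 on S is monochromatic.
For a fixed S, the K_7 on S has C(7, 2) = 21 edges. P[all 21 edges red] = (1/2)^21, and likewise for blue, so P[monochromatic] = 2·(1/2)^21 = 2^{1 − 21} = 1/1048576.
By linearity of expectation: E[X] = C(9, 7) · 2^{1 − 21} = 36 · 1/1048576 = 9/262144.
Numerically: E[X] ≈ 0.000.

E[X] = C(9,7)·2^(1−C(7,2)) = 9/262144 ≈ 0.000.


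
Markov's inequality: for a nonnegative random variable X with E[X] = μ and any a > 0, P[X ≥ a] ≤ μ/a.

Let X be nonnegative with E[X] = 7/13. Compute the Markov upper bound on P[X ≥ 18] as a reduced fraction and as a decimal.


μ = E[X] = 7/13, a = 18.
Markov: P[X ≥ 18] ≤ μ/a = (7/13)/18 = 7/234.
Numerically: ≈ 0.0299.
(Since a = 18 > μ = 0.5385, the bound 7/234 is < 1 and informative.)

P[X ≥ 18] ≤ 7/234 ≈ 0.0299.


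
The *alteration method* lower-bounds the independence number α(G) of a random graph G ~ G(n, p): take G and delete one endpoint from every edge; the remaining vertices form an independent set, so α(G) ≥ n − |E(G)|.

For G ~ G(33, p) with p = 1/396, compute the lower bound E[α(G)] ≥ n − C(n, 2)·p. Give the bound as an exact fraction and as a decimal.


E[|E(G)|] = C(33, 2)·p = 528 · (1/396) = 4/3.
E[α(G)] ≥ n − E[|E(G)|] = 33 − 4/3 = 95/3.
Numerically: ≈ 31.667.
(This is only a lower bound; the true E[α(G)] may be larger.)

E[α(G)] ≥ 95/3 ≈ 31.667.


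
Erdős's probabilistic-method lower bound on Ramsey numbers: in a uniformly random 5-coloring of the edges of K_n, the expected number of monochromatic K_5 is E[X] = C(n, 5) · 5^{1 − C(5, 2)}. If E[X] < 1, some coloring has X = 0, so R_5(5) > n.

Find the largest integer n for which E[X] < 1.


We need C(n, 5) · 5^{1 − 10} < 1, i.e. C(n, 5) < 5^{10 − 1} = 1953125.
Check values of n near the boundary:
  n = 48: C(48, 5) = 1712304; 1712304 < 1953125? YES
  n = 49: C(49, 5) = 1906884; 1906884 < 1953125? YES
  n = 50: C(50, 5) = 2118760; 2118760 < 1953125? NO
The largest n with C(n, 5) < 1953125 is n = 49 (where E[X] = 1906884/1953125 ≈ 0.976325). Hence R_5(5) > 49, i.e. R_5(5) ≥ 50.

Largest n = 49; hence R_5(5) > 49.


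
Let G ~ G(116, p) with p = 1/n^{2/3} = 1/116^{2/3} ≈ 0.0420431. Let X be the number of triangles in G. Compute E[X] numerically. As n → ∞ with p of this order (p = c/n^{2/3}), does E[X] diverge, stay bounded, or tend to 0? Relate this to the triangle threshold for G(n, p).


Number of potential triangles: C(116, 3) = 253460.
Each occurs with probability p³ ≈ (0.0420431)³ ≈ 7.43162901e-05.
By linearity: E[X] = C(116, 3)·p³ ≈ 253460 · 7.43162901e-05 ≈ 18.836207.
Since α = 2/3 < 1, p = c/n^{2/3} ≫ 1/n is above the triangle threshold p ~ 1/n. Asymptotically E[X] ~ (c³/6)·n^{3(1−α)} = (1³/6)·n^{1} → ∞; triangles are abundant w.h.p.

E[X] ≈ 18.836207; in regime p = Θ(1/n^{2/3}) E[X] diverges (above the triangle threshold p ~ 1/n).
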